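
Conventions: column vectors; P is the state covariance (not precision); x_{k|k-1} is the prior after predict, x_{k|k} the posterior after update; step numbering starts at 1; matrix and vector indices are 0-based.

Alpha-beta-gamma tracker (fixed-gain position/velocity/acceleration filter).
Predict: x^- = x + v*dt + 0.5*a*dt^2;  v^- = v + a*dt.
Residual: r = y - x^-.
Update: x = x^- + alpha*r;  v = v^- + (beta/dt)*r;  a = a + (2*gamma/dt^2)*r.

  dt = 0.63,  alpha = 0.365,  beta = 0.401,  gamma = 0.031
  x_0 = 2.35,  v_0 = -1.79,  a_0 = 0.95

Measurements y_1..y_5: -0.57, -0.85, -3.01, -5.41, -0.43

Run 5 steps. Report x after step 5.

step 1: x_pred=1.4108  r=-1.9808  x^+=0.6878  v^+=-2.4523  a^+=0.6406
step 2: x_pred=-0.7300  r=-0.1200  x^+=-0.7738  v^+=-2.1251  a^+=0.6218
step 3: x_pred=-1.9892  r=-1.0208  x^+=-2.3618  v^+=-2.3831  a^+=0.4624
step 4: x_pred=-3.7714  r=-1.6386  x^+=-4.3695  v^+=-3.1348  a^+=0.2064
step 5: x_pred=-6.3034  r=5.8734  x^+=-4.1596  v^+=0.7338  a^+=1.1239

x_post = -4.1596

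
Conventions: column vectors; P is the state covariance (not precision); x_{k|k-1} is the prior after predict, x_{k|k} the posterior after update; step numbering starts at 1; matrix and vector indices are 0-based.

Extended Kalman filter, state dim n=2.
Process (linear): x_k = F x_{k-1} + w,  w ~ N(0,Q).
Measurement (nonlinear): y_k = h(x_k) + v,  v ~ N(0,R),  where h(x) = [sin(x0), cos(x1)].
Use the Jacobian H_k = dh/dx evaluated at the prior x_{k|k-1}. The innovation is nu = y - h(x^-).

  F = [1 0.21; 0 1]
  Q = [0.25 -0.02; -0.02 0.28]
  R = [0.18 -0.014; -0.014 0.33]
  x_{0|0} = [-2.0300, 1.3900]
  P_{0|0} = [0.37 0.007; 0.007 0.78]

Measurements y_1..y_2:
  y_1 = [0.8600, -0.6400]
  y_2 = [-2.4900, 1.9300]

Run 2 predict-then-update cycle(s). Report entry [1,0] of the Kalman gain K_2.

step 1: x^-=[-1.7381, 1.3900]  P^-=[0.6573 0.1508; 0.1508 1.0600]  H_jac=[-0.1665 0.0000; 0.0000 -0.9837]  S=[0.1982 0.0107; 0.0107 1.3557]  K=[-0.5465 -0.1051; -0.0852 -0.7685]  nu=[1.8460, -0.8198]  x^+=[-2.6609, 1.8627]  P^+=[0.5819 0.0275; 0.0275 0.2566]
step 2: x^-=[-2.2697, 1.8627]  P^-=[0.8548 0.0614; 0.0614 0.5366]  H_jac=[-0.6434 0.0000; 0.0000 -0.9577]  S=[0.5338 0.0238; 0.0238 0.8221]  K=[-1.0284 -0.0417; -0.0461 -0.6237]  nu=[-1.7244, 2.2178]  x^+=[-0.5888, 0.5590]  P^+=[0.2868 -0.0007; -0.0007 0.2142]

K[1,0] = -0.0461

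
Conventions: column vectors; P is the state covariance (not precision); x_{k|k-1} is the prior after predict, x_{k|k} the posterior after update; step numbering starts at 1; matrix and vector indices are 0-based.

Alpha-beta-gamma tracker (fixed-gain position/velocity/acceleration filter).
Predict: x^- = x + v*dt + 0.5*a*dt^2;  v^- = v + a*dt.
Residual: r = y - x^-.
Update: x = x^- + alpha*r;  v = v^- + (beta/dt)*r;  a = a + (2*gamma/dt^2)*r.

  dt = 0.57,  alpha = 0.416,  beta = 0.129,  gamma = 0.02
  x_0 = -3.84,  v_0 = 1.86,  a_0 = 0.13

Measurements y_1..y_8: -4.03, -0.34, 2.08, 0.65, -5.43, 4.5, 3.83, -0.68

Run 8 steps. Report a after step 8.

a_post = -0.6442

step 1: x_pred=-2.7587  r=-1.2713  x^+=-3.2875  v^+=1.6464  a^+=-0.0265
step 2: x_pred=-2.3534  r=2.0134  x^+=-1.5158  v^+=2.0869  a^+=0.2214
step 3: x_pred=-0.2903  r=2.3703  x^+=0.6957  v^+=2.7496  a^+=0.5132
step 4: x_pred=2.3463  r=-1.6963  x^+=1.6407  v^+=2.6582  a^+=0.3043
step 5: x_pred=3.2053  r=-8.6353  x^+=-0.3870  v^+=0.8773  a^+=-0.7588
step 6: x_pred=-0.0102  r=4.5102  x^+=1.8660  v^+=1.4656  a^+=-0.2035
step 7: x_pred=2.6684  r=1.1616  x^+=3.1516  v^+=1.6125  a^+=-0.0605
step 8: x_pred=4.0609  r=-4.7409  x^+=2.0887  v^+=0.5050  a^+=-0.6442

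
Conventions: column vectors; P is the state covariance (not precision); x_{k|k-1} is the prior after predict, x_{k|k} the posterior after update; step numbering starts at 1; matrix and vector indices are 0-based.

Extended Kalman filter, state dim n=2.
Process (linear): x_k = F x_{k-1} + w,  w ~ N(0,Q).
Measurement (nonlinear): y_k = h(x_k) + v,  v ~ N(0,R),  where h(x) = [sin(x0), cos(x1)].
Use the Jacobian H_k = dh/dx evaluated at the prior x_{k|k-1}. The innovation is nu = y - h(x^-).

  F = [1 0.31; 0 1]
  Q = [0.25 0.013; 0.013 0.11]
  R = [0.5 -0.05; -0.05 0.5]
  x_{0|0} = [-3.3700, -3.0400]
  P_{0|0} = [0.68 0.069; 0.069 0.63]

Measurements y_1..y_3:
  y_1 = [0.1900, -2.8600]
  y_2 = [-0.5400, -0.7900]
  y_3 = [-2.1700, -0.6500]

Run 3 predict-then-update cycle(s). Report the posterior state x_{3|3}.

x_post = [-7.9637, -4.0265]

step 1: x^-=[-4.3124, -3.0400]  P^-=[1.0333 0.2773; 0.2773 0.7400]  H_jac=[-0.3894 0.0000; 0.0000 0.1014]  S=[0.6567 -0.0610; -0.0610 0.5076]  K=[-0.6145 -0.0184; -0.1524 0.1295]  nu=[-0.7311, -1.8652]  x^+=[-3.8289, -3.1702]  P^+=[0.7866 0.2123; 0.2123 0.7138]
step 2: x^-=[-4.8117, -3.1702]  P^-=[1.2368 0.4466; 0.4466 0.8238]  H_jac=[0.0991 0.0000; 0.0000 -0.0286]  S=[0.5122 -0.0513; -0.0513 0.5007]  K=[0.2393 -0.0010; 0.0826 -0.0386]  nu=[-1.5351, 0.2096]  x^+=[-5.1792, -3.3051]  P^+=[1.2075 0.4360; 0.4360 0.8193]
step 3: x^-=[-6.2038, -3.3051]  P^-=[1.8065 0.7030; 0.7030 0.9293]  H_jac=[0.9969 0.0000; 0.0000 -0.1627]  S=[2.2952 -0.1640; -0.1640 0.5246]  K=[0.7866 0.0279; 0.2912 -0.1972]  nu=[-2.2493, 0.3367]  x^+=[-7.9637, -4.0265]  P^+=[0.3932 0.1560; 0.1560 0.6954]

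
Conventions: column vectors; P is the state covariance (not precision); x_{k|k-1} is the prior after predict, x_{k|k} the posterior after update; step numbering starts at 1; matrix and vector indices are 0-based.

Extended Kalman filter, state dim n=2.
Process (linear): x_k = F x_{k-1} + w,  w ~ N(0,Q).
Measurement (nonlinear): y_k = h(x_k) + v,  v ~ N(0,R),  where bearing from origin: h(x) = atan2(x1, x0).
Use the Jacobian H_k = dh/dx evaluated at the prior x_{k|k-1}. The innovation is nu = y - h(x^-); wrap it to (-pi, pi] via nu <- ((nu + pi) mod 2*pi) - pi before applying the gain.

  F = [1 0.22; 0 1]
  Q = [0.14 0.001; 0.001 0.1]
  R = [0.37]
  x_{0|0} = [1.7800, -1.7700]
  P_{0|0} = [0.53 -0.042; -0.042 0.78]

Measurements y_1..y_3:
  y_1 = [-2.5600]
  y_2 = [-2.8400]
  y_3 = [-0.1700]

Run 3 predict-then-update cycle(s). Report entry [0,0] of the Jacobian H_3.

H_jac[0,0] = 0.2900

step 1: x^-=[1.3906, -1.7700]  P^-=[0.6893 0.1306; 0.1306 0.8800]  H_jac=[0.3493 0.2745]  S=[0.5455]  K=[0.5072; 0.5264]  nu=[-1.6551]  x^+=[0.5512, -2.6413]  P^+=[0.5490 -0.0150; -0.0150 0.7288]
step 2: x^-=[-0.0299, -2.6413]  P^-=[0.7176 0.1463; 0.1463 0.8288]  H_jac=[0.3785 -0.0043]  S=[0.4724]  K=[0.5738; 0.1097]  nu=[-1.2579]  x^+=[-0.7516, -2.7794]  P^+=[0.5621 0.1166; 0.1166 0.8231]
step 3: x^-=[-1.3631, -2.7794]  P^-=[0.7933 0.2987; 0.2987 0.9231]  H_jac=[0.2900 -0.1422]  S=[0.4308]  K=[0.4355; -0.1037]  nu=[1.8568]  x^+=[-0.5545, -2.9720]  P^+=[0.7116 0.3181; 0.3181 0.9185]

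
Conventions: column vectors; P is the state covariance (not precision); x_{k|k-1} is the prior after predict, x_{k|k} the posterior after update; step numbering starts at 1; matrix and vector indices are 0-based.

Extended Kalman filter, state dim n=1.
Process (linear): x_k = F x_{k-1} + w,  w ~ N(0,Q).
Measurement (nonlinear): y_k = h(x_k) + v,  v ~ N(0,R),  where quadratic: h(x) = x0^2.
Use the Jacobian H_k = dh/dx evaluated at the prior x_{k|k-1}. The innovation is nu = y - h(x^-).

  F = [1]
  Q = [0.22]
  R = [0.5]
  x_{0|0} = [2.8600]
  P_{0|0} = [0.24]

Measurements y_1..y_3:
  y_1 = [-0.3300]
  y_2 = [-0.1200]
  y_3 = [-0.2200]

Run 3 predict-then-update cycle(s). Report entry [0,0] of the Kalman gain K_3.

step 1: x^-=[2.8600]  P^-=[0.4600]  H_jac=[5.7200]  S=[15.5505]  K=[0.1692]  nu=[-8.5096]  x^+=[1.4201]  P^+=[0.0148]
step 2: x^-=[1.4201]  P^-=[0.2348]  H_jac=[2.8403]  S=[2.3941]  K=[0.2785]  nu=[-2.1368]  x^+=[0.8249]  P^+=[0.0490]
step 3: x^-=[0.8249]  P^-=[0.2690]  H_jac=[1.6499]  S=[1.2323]  K=[0.3602]  nu=[-0.9005]  x^+=[0.5006]  P^+=[0.1092]

K[0,0] = 0.3602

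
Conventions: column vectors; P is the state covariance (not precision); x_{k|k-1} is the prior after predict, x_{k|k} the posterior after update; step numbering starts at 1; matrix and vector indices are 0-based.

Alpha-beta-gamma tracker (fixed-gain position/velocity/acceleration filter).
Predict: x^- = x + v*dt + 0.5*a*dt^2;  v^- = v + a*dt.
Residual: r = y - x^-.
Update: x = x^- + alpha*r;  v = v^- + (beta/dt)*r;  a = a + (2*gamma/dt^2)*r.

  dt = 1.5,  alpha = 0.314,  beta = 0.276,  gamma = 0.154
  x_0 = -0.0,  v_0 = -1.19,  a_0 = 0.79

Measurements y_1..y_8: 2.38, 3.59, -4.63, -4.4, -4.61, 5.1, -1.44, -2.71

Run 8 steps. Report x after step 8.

step 1: x_pred=-0.8962  r=3.2762  x^+=0.1325  v^+=0.5978  a^+=1.2385
step 2: x_pred=2.4225  r=1.1675  x^+=2.7891  v^+=2.6704  a^+=1.3983
step 3: x_pred=8.3678  r=-12.9978  x^+=4.2865  v^+=2.3762  a^+=-0.3810
step 4: x_pred=7.4222  r=-11.8222  x^+=3.7100  v^+=-0.3705  a^+=-1.9993
step 5: x_pred=0.9051  r=-5.5151  x^+=-0.8266  v^+=-4.3842  a^+=-2.7542
step 6: x_pred=-10.5014  r=15.6014  x^+=-5.6026  v^+=-5.6449  a^+=-0.6186
step 7: x_pred=-14.7658  r=13.3258  x^+=-10.5815  v^+=-4.1208  a^+=1.2056
step 8: x_pred=-15.4064  r=12.6964  x^+=-11.4198  v^+=0.0237  a^+=2.9436

x_post = -11.4198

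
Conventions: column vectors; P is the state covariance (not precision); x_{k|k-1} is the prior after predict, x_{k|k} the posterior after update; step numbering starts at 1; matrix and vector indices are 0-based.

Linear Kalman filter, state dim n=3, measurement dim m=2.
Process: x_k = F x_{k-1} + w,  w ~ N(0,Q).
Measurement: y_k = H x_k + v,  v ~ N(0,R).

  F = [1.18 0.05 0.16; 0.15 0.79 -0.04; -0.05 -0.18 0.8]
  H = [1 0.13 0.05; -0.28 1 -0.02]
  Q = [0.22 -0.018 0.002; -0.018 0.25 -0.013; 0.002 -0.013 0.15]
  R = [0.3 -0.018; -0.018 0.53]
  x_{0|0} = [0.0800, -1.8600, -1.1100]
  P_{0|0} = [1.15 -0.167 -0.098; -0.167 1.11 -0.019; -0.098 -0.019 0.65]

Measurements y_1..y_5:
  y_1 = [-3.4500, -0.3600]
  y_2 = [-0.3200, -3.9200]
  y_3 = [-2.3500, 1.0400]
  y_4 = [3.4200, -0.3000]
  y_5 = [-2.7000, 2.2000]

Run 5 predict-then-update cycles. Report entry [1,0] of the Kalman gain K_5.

K[1,0] = 0.1292

step 1: x^-=[-0.1762, -1.4130, -0.5572]  P^-=[1.7837 0.0682 -0.0487; 0.0682 0.9325 -0.2133; -0.0487 -0.2133 0.6151]  S=[2.1111 -0.3395; -0.3395 1.5723]  K=[0.8329 -0.0938; 0.1850 0.6236; -0.0449 -0.1445]  nu=[-3.0623, 0.9925]  x^+=[-2.8198, -1.3606, -0.5632]  P^+=[0.2524 0.0054 -0.0305; 0.0054 0.3272 -0.0727; -0.0305 -0.0727 0.5825]
step 2: x^-=[-3.4855, -1.4753, -0.0647]  P^-=[0.5751 0.0326 0.0282; 0.0326 0.4670 -0.1306; 0.0282 -0.1306 0.5575]  S=[0.8940 -0.0946; -0.0946 1.0297]  K=[0.6426 -0.0662; 0.1458 0.4607; 0.0286 -0.1427]  nu=[3.3605, -3.4219]  x^+=[-1.0993, -2.5617, 0.5197]  P^+=[0.1934 0.0073 -0.0068; 0.0073 0.2422 -0.0674; -0.0068 -0.0674 0.5350]
step 3: x^-=[-1.3421, -2.2094, 0.9318]  P^-=[0.5007 0.0210 0.0482; 0.0210 0.4125 -0.1104; 0.0482 -0.1104 0.5208]  S=[0.8179 -0.0917; -0.0917 0.9751]  K=[0.6112 -0.0657; 0.1329 0.4317; 0.0583 -0.1322]  nu=[-0.7672, 2.8922]  x^+=[-2.0011, -1.0628, 0.5046]  P^+=[0.1837 0.0056 0.0028; 0.0056 0.2268 -0.0604; 0.0028 -0.0604 0.4996]
step 4: x^-=[-2.3337, -1.1599, 0.6950]  P^-=[0.4898 0.0180 0.0538; 0.0180 0.4016 -0.1012; 0.0538 -0.1012 0.4948]  S=[0.8066 -0.0927; -0.0927 0.9648]  K=[0.6059 -0.0664; 0.1297 0.4256; 0.0667 -0.1244]  nu=[5.8698, 0.2204]  x^+=[1.2080, -0.3049, 1.0592]  P^+=[0.1820 0.0050 0.0058; 0.0050 0.2235 -0.0560; 0.0058 -0.0560 0.4747]
step 5: x^-=[1.5797, -0.1020, 0.8418]  P^-=[0.4880 0.0176 0.0537; 0.0176 0.3990 -0.0968; 0.0537 -0.0968 0.4773]  S=[0.8047 -0.0927; -0.0927 0.9621]  K=[0.6050 -0.0666; 0.1292 0.4241; 0.0670 -0.1197]  nu=[-4.3085, 2.7612]  x^+=[-1.2108, 0.5123, 0.2226]  P^+=[0.1818 0.0049 0.0063; 0.0049 0.2227 -0.0537; 0.0063 -0.0537 0.4584]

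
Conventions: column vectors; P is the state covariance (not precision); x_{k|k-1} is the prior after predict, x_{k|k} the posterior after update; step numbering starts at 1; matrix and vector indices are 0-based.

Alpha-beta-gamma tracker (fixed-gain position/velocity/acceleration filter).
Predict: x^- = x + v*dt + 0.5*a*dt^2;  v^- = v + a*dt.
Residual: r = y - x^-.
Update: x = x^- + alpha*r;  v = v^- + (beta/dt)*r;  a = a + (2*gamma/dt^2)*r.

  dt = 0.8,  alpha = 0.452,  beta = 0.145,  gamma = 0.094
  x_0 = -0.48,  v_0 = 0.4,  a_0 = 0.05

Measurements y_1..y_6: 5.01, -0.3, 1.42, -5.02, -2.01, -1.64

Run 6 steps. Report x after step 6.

step 1: x_pred=-0.1440  r=5.1540  x^+=2.1856  v^+=1.3742  a^+=1.5640
step 2: x_pred=3.7854  r=-4.0854  x^+=1.9388  v^+=1.8849  a^+=0.3639
step 3: x_pred=3.5632  r=-2.1432  x^+=2.5944  v^+=1.7875  a^+=-0.2657
step 4: x_pred=3.9395  r=-8.9595  x^+=-0.1102  v^+=-0.0489  a^+=-2.8975
step 5: x_pred=-1.0765  r=-0.9335  x^+=-1.4985  v^+=-2.5361  a^+=-3.1717
step 6: x_pred=-4.5423  r=2.9023  x^+=-3.2304  v^+=-4.5474  a^+=-2.3192

x_post = -3.2304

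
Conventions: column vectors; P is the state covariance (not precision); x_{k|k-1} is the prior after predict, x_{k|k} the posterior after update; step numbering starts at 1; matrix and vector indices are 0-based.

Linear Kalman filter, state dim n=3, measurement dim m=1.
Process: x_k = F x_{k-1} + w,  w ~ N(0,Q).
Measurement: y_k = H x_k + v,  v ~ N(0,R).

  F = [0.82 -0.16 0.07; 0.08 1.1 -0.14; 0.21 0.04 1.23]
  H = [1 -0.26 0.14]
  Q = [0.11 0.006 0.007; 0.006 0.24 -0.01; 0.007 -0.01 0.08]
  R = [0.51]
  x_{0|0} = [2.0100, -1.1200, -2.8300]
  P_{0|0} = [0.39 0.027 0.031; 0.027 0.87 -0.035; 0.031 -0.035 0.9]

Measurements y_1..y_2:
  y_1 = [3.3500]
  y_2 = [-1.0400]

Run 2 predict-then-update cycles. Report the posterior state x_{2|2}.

step 1: x^-=[1.6293, -0.6750, -3.1036]  P^-=[0.3962 -0.1132 0.1846; -0.1132 1.3277 -0.1588; 0.1846 -0.1588 1.4732]  S=[1.1469]  K=[0.3936; -0.4191; 0.3768]  nu=[1.9797]  x^+=[2.4086, -1.5046, -2.3577]  P^+=[0.2185 0.0760 0.0145; 0.0760 1.1262 0.0222; 0.0145 0.0222 1.3104]
step 2: x^-=[2.0507, -1.1323, -2.4544]  P^-=[0.2734 -0.1225 0.1607; -0.1225 1.6360 -0.1337; 0.1607 -0.1337 2.0849]  S=[1.0533]  K=[0.3112; -0.5380; 0.4627]  nu=[-3.0415]  x^+=[1.1043, 0.5039, -3.8616]  P^+=[0.1714 0.0538 0.0090; 0.0538 1.3312 0.1285; 0.0090 0.1285 1.8594]

x_post = [1.1043, 0.5039, -3.8616]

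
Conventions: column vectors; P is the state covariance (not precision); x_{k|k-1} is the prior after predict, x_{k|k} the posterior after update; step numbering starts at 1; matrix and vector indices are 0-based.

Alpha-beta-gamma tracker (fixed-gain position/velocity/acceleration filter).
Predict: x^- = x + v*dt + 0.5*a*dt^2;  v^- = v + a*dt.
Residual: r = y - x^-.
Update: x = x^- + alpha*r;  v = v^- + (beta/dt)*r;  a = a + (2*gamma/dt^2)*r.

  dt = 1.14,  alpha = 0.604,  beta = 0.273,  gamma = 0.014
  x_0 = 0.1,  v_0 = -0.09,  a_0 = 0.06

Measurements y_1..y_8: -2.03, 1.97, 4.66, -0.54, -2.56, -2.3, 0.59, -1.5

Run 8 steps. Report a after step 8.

step 1: x_pred=0.0364  r=-2.0664  x^+=-1.2117  v^+=-0.5164  a^+=0.0155
step 2: x_pred=-1.7904  r=3.7604  x^+=0.4809  v^+=0.4017  a^+=0.0965
step 3: x_pred=1.0015  r=3.6585  x^+=3.2113  v^+=1.3878  a^+=0.1753
step 4: x_pred=4.9073  r=-5.4473  x^+=1.6171  v^+=0.2832  a^+=0.0580
step 5: x_pred=1.9776  r=-4.5376  x^+=-0.7631  v^+=-0.7374  a^+=-0.0398
step 6: x_pred=-1.6296  r=-0.6704  x^+=-2.0345  v^+=-0.9433  a^+=-0.0543
step 7: x_pred=-3.1451  r=3.7351  x^+=-0.8891  v^+=-0.1107  a^+=0.0262
step 8: x_pred=-0.9983  r=-0.5017  x^+=-1.3013  v^+=-0.2009  a^+=0.0154

a_post = 0.0154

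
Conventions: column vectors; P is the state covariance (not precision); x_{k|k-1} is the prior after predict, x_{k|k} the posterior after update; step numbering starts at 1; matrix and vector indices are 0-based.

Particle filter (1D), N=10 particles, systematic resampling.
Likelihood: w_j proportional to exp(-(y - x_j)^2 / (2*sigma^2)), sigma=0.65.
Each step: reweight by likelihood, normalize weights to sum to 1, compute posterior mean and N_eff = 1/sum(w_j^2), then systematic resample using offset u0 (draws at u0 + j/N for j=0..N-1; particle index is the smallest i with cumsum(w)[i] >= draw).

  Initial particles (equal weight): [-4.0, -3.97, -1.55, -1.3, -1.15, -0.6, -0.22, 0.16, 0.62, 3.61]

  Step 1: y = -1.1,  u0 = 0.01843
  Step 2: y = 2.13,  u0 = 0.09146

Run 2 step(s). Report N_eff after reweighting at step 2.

step 1: w=[0.0000, 0.0000, 0.1936, 0.2347, 0.2453, 0.1830, 0.0984, 0.0376, 0.0074, 0.0000]  mean=-1.0082  Neff=5.0669  idx=[2, 2, 3, 3, 3, 4, 4, 5, 5, 6]
step 2: w=[0.0001, 0.0001, 0.0005, 0.0005, 0.0005, 0.0017, 0.0017, 0.0842, 0.0842, 0.8266]  mean=-0.2889  Neff=1.4337  idx=[8, 9, 9, 9, 9, 9, 9, 9, 9, 9]

N_eff = 1.4337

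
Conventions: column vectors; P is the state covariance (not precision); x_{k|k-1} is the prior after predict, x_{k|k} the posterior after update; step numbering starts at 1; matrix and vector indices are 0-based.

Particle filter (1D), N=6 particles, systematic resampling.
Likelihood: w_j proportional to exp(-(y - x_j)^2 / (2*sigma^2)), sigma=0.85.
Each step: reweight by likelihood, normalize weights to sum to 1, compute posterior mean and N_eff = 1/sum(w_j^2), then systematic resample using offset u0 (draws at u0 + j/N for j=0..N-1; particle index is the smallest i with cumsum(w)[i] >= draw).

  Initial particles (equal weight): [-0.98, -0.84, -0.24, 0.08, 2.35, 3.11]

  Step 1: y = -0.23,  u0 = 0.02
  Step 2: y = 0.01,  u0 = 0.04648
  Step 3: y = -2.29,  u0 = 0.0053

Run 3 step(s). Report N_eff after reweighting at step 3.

N_eff = 3.2282

step 1: w=[0.1995, 0.2276, 0.2944, 0.2755, 0.0029, 0.0001]  mean=-0.4280  Neff=3.9347  idx=[0, 0, 1, 2, 2, 3]
step 2: w=[0.1119, 0.1119, 0.1338, 0.2112, 0.2112, 0.2198]  mean=-0.4156  Neff=5.5390  idx=[0, 1, 3, 3, 4, 5]
step 3: w=[0.3840, 0.3840, 0.0687, 0.0687, 0.0687, 0.0258]  mean=-0.8001  Neff=3.2282  idx=[0, 0, 0, 1, 1, 3]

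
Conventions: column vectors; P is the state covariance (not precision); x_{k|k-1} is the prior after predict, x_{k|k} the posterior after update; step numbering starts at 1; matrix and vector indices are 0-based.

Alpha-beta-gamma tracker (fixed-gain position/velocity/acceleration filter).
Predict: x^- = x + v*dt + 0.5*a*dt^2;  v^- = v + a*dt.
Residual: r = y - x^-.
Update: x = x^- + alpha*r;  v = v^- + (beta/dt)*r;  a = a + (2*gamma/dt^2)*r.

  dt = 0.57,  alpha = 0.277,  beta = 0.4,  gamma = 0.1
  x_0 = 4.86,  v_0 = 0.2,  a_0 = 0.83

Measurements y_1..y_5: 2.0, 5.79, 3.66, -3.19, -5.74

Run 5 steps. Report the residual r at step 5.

step 1: x_pred=5.1088  r=-3.1088  x^+=4.2477  v^+=-1.5085  a^+=-1.0837
step 2: x_pred=3.2118  r=2.5782  x^+=3.9259  v^+=-0.3170  a^+=0.5034
step 3: x_pred=3.8270  r=-0.1670  x^+=3.7808  v^+=-0.1473  a^+=0.4005
step 4: x_pred=3.7619  r=-6.9519  x^+=1.8362  v^+=-4.7975  a^+=-3.8789
step 5: x_pred=-1.5285  r=-4.2115  x^+=-2.6951  v^+=-9.9639  a^+=-6.4714

resid = -4.2115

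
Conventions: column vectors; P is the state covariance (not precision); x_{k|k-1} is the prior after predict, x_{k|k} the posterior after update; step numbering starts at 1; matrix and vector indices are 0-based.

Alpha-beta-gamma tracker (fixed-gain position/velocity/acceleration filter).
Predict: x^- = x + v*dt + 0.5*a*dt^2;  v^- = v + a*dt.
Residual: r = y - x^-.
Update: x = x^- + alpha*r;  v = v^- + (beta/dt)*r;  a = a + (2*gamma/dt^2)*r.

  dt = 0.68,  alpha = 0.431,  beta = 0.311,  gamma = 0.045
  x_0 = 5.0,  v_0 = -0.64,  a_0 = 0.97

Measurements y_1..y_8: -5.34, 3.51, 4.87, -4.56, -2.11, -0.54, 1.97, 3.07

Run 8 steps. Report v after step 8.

step 1: x_pred=4.7891  r=-10.1291  x^+=0.4234  v^+=-4.6130  a^+=-1.0015
step 2: x_pred=-2.9449  r=6.4549  x^+=-0.1628  v^+=-2.3418  a^+=0.2549
step 3: x_pred=-1.6963  r=6.5663  x^+=1.1338  v^+=0.8347  a^+=1.5329
step 4: x_pred=2.0557  r=-6.6157  x^+=-0.7956  v^+=-1.1487  a^+=0.2453
step 5: x_pred=-1.5200  r=-0.5900  x^+=-1.7743  v^+=-1.2517  a^+=0.1304
step 6: x_pred=-2.5953  r=2.0553  x^+=-1.7095  v^+=-0.2230  a^+=0.5305
step 7: x_pred=-1.7385  r=3.7085  x^+=-0.1401  v^+=1.8338  a^+=1.2523
step 8: x_pred=1.3964  r=1.6736  x^+=2.1177  v^+=3.4508  a^+=1.5780

v_post = 3.4508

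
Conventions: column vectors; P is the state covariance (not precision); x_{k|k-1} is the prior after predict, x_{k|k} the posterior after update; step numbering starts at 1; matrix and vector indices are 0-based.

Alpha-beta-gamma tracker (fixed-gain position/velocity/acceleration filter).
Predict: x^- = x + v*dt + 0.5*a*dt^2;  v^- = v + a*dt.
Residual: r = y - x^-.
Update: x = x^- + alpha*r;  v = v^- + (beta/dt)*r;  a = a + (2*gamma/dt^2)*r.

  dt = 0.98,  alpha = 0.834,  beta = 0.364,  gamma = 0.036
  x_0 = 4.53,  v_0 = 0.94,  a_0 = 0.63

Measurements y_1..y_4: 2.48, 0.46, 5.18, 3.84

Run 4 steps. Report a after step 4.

a_post = 0.3292

step 1: x_pred=5.7537  r=-3.2737  x^+=3.0234  v^+=0.3414  a^+=0.3846
step 2: x_pred=3.5427  r=-3.0827  x^+=0.9717  v^+=-0.4267  a^+=0.1535
step 3: x_pred=0.6273  r=4.5527  x^+=4.4242  v^+=1.4147  a^+=0.4948
step 4: x_pred=6.0483  r=-2.2083  x^+=4.2066  v^+=1.0794  a^+=0.3292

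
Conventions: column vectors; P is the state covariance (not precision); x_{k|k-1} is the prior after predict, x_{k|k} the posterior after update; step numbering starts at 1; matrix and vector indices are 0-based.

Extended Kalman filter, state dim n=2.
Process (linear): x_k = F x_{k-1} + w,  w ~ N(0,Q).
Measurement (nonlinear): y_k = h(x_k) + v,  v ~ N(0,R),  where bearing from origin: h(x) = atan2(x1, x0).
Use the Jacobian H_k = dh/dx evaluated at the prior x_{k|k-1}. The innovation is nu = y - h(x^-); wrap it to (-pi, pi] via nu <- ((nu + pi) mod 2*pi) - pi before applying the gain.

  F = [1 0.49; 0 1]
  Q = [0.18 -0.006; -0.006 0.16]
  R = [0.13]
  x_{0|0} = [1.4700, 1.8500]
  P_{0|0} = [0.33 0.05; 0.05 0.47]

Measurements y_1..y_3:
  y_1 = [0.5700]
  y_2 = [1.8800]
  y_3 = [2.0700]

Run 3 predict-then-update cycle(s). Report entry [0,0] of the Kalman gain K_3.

K[0,0] = -0.4738

step 1: x^-=[2.3765, 1.8500]  P^-=[0.6718 0.2743; 0.2743 0.6300]  H_jac=[-0.2040 0.2620]  S=[0.1719]  K=[-0.3791; 0.6349]  nu=[-0.0915]  x^+=[2.4112, 1.7919]  P^+=[0.6471 0.3157; 0.3157 0.5607]
step 2: x^-=[3.2892, 1.7919]  P^-=[1.2711 0.5844; 0.5844 0.7207]  H_jac=[-0.1277 0.2344]  S=[0.1553]  K=[-0.1631; 0.6072]  nu=[1.3812]  x^+=[3.0640, 2.6305]  P^+=[1.2670 0.5998; 0.5998 0.6635]
step 3: x^-=[4.3529, 2.6305]  P^-=[2.1941 0.9189; 0.9189 0.8235]  H_jac=[-0.1017 0.1683]  S=[0.1446]  K=[-0.4738; 0.3121]  nu=[1.5264]  x^+=[3.6297, 3.1070]  P^+=[2.1616 0.9403; 0.9403 0.8094]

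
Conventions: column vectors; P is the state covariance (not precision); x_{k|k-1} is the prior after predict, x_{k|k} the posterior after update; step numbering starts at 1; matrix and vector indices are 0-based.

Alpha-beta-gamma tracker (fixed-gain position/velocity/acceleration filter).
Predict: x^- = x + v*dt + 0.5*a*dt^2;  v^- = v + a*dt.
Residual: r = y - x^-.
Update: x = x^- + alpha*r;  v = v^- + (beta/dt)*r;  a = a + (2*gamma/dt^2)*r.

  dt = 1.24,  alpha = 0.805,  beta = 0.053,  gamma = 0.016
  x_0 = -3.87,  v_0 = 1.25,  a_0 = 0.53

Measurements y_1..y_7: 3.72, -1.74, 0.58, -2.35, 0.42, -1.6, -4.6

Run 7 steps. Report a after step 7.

a_post = -0.1222

step 1: x_pred=-1.9125  r=5.6325  x^+=2.6217  v^+=2.1479  a^+=0.6472
step 2: x_pred=5.7827  r=-7.5227  x^+=-0.2731  v^+=2.6290  a^+=0.4907
step 3: x_pred=3.3641  r=-2.7841  x^+=1.1229  v^+=3.1184  a^+=0.4327
step 4: x_pred=5.3224  r=-7.6724  x^+=-0.8539  v^+=3.3270  a^+=0.2730
step 5: x_pred=3.4816  r=-3.0616  x^+=1.0170  v^+=3.5348  a^+=0.2093
step 6: x_pred=5.5610  r=-7.1610  x^+=-0.2036  v^+=3.4883  a^+=0.0603
step 7: x_pred=4.1682  r=-8.7682  x^+=-2.8902  v^+=3.1883  a^+=-0.1222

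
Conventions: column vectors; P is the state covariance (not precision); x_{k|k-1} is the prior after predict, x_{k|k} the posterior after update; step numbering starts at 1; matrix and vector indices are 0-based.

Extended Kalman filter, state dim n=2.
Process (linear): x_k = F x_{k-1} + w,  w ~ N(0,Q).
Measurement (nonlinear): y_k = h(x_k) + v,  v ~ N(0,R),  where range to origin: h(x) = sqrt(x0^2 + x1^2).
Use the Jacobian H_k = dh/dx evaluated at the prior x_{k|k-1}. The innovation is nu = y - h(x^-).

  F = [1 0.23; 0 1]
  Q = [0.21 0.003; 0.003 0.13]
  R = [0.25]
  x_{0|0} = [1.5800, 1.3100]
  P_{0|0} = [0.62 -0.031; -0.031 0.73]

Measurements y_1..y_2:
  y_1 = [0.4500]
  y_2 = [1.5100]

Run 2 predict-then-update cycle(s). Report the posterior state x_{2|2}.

step 1: x^-=[1.8813, 1.3100]  P^-=[0.8544 0.1399; 0.1399 0.8600]  H_jac=[0.8206 0.5714]  S=[1.2374]  K=[0.6312; 0.4899]  nu=[-1.8425]  x^+=[0.7183, 0.4073]  P^+=[0.3613 -0.2428; -0.2428 0.5630]
step 2: x^-=[0.8120, 0.4073]  P^-=[0.4894 -0.1103; -0.1103 0.6930]  H_jac=[0.8938 0.4484]  S=[0.6920]  K=[0.5608; 0.3066]  nu=[0.6016]  x^+=[1.1493, 0.5917]  P^+=[0.2718 -0.2292; -0.2292 0.6279]

x_post = [1.1493, 0.5917]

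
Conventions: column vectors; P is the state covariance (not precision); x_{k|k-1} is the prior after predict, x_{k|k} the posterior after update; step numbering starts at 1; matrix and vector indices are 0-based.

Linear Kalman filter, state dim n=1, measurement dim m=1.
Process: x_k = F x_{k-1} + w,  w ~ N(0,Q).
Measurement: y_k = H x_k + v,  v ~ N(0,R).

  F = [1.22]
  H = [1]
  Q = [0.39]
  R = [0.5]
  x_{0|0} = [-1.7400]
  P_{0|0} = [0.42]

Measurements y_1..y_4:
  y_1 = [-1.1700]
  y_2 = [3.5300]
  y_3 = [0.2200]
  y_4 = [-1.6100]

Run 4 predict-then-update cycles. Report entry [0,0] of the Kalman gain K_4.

step 1: x^-=[-2.1228]  P^-=[1.0151]  S=[1.5151]  K=[0.6700]  nu=[0.9528]  x^+=[-1.4844]  P^+=[0.3350]
step 2: x^-=[-1.8110]  P^-=[0.8886]  S=[1.3886]  K=[0.6399]  nu=[5.3410]  x^+=[1.6069]  P^+=[0.3200]
step 3: x^-=[1.9604]  P^-=[0.8662]  S=[1.3662]  K=[0.6340]  nu=[-1.7404]  x^+=[0.8569]  P^+=[0.3170]
step 4: x^-=[1.0454]  P^-=[0.8618]  S=[1.3618]  K=[0.6329]  nu=[-2.6554]  x^+=[-0.6351]  P^+=[0.3164]

K[0,0] = 0.6329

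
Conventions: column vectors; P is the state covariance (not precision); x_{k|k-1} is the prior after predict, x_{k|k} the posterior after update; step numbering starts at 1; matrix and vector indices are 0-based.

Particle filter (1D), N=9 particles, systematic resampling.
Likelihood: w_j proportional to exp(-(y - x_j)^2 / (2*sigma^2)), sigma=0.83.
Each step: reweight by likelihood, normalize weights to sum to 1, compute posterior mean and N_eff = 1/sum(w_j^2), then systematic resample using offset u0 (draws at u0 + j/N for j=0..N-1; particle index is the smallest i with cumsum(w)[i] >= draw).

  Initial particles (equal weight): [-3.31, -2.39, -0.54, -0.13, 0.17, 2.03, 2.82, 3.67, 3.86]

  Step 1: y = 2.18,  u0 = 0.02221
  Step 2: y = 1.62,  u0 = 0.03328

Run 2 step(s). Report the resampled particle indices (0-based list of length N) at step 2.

step 1: w=[0.0000, 0.0000, 0.0022, 0.0097, 0.0250, 0.4610, 0.3481, 0.0935, 0.0604]  mean=2.4959  Neff=2.8831  idx=[4, 5, 5, 5, 5, 6, 6, 6, 7]
step 2: w=[0.0447, 0.1821, 0.1821, 0.1821, 0.1821, 0.0724, 0.0724, 0.0724, 0.0097]  mean=2.1342  Neff=6.6459  idx=[0, 1, 2, 2, 3, 3, 4, 5, 7]

resampled_idx = [0, 1, 2, 2, 3, 3, 4, 5, 7]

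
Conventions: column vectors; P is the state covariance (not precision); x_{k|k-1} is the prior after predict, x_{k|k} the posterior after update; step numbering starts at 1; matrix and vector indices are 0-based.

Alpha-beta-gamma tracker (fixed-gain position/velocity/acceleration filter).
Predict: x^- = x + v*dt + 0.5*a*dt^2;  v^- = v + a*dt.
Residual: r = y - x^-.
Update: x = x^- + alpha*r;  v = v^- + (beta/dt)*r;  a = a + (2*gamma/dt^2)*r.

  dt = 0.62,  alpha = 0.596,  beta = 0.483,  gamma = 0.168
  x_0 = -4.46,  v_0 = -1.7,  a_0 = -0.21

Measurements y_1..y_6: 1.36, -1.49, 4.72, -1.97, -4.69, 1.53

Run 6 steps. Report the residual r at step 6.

resid = 10.6657

step 1: x_pred=-5.5544  r=6.9144  x^+=-1.4334  v^+=3.5563  a^+=5.8338
step 2: x_pred=1.8928  r=-3.3828  x^+=-0.1234  v^+=4.5380  a^+=2.8769
step 3: x_pred=3.2431  r=1.4769  x^+=4.1233  v^+=7.4722  a^+=4.1679
step 4: x_pred=9.5572  r=-11.5272  x^+=2.6870  v^+=1.0762  a^+=-5.9079
step 5: x_pred=2.2187  r=-6.9087  x^+=-1.8989  v^+=-7.9688  a^+=-11.9468
step 6: x_pred=-9.1357  r=10.6657  x^+=-2.7789  v^+=-7.0669  a^+=-2.6240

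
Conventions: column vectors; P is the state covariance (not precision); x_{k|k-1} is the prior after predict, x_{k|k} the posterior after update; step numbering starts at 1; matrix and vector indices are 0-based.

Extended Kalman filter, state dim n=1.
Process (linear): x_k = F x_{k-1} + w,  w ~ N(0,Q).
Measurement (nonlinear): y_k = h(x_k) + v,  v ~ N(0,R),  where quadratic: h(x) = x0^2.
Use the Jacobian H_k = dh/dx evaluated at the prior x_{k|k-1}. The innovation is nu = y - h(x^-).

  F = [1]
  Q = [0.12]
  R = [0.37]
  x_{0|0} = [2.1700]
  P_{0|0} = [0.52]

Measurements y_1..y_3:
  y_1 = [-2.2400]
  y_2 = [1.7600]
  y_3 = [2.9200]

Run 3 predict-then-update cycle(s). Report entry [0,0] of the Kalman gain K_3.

step 1: x^-=[2.1700]  P^-=[0.6400]  H_jac=[4.3400]  S=[12.4248]  K=[0.2236]  nu=[-6.9489]  x^+=[0.6166]  P^+=[0.0191]
step 2: x^-=[0.6166]  P^-=[0.1391]  H_jac=[1.2331]  S=[0.5814]  K=[0.2949]  nu=[1.3799]  x^+=[1.0235]  P^+=[0.0885]
step 3: x^-=[1.0235]  P^-=[0.2085]  H_jac=[2.0470]  S=[1.2436]  K=[0.3432]  nu=[1.8725]  x^+=[1.6661]  P^+=[0.0620]

K[0,0] = 0.3432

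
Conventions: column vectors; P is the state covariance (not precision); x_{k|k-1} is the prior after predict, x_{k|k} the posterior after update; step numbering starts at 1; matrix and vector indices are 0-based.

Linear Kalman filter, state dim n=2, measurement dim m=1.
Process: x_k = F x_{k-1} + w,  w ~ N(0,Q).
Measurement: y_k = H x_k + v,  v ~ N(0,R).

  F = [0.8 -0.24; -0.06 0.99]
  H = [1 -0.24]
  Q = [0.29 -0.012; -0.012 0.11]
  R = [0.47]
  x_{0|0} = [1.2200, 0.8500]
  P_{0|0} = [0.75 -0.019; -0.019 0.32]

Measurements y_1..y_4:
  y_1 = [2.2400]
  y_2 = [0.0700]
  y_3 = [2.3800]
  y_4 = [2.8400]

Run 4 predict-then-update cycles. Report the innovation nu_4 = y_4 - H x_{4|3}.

innov = [1.6890]

step 1: x^-=[0.7720, 0.7683]  P^-=[0.7957 -0.1394; -0.1394 0.4286]  S=[1.3573]  K=[0.6109; -0.1785]  nu=[1.6524]  x^+=[1.7814, 0.4734]  P^+=[0.2892 0.0086; 0.0086 0.3854]
step 2: x^-=[1.3115, 0.3618]  P^-=[0.4940 -0.1105; -0.1105 0.4877]  S=[1.0451]  K=[0.4980; -0.2177]  nu=[-1.1547]  x^+=[0.7365, 0.6132]  P^+=[0.2348 0.0028; 0.0028 0.4382]
step 3: x^-=[0.4420, 0.5629]  P^-=[0.4644 -0.1251; -0.1251 0.5400]  S=[1.0255]  K=[0.4821; -0.2483]  nu=[2.0731]  x^+=[1.4414, 0.0481]  P^+=[0.2260 -0.0023; -0.0023 0.4767]
step 4: x^-=[1.1416, -0.0389]  P^-=[0.4630 -0.1380; -0.1380 0.5783]  S=[1.0325]  K=[0.4805; -0.2680]  nu=[1.6890]  x^+=[1.9532, -0.4917]  P^+=[0.2246 -0.0050; -0.0050 0.5041]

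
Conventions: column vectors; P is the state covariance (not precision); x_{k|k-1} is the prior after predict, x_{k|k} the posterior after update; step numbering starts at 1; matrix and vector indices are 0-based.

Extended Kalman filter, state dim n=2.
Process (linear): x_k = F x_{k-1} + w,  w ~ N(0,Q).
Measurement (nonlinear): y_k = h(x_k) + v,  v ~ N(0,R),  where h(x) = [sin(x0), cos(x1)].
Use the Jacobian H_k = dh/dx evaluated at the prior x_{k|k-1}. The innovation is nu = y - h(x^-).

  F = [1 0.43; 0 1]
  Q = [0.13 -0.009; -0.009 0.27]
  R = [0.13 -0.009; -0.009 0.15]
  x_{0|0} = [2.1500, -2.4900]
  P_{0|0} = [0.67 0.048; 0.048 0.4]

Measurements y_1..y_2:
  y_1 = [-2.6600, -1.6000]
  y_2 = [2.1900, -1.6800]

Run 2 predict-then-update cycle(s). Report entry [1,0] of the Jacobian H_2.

H_jac[1,0] = 0.0000

step 1: x^-=[1.0793, -2.4900]  P^-=[0.9152 0.2110; 0.2110 0.6700]  H_jac=[0.4719 0.0000; 0.0000 0.6065]  S=[0.3339 0.0514; 0.0514 0.3964]  K=[1.2695 0.1582; 0.1434 1.0064]  nu=[-3.5416, -0.8049]  x^+=[-3.5440, -3.8078]  P^+=[0.3467 0.0203; 0.0203 0.2468]
step 2: x^-=[-5.1813, -3.8078]  P^-=[0.5397 0.1174; 0.1174 0.5168]  H_jac=[0.4519 0.0000; 0.0000 -0.6180]  S=[0.2402 -0.0418; -0.0418 0.3474]  K=[0.9999 -0.0886; 0.0622 -0.9119]  nu=[1.2979, -0.8938]  x^+=[-3.8043, -2.9119]  P^+=[0.2894 0.0361; 0.0361 0.2223]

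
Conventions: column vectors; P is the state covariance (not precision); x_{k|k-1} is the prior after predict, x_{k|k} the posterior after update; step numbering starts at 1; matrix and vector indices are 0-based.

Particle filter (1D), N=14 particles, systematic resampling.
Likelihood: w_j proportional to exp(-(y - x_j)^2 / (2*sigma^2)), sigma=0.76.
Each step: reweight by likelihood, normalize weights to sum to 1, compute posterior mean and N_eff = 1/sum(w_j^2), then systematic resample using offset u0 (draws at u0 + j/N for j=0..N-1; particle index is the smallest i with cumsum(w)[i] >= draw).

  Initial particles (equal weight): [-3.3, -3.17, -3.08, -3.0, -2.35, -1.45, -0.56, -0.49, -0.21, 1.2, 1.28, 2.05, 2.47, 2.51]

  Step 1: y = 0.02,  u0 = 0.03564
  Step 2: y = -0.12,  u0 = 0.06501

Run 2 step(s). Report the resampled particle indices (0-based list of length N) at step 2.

step 1: w=[0.0000, 0.0000, 0.0001, 0.0001, 0.0024, 0.0473, 0.2296, 0.2453, 0.2935, 0.0921, 0.0777, 0.0087, 0.0017, 0.0014]  mean=-0.1499  Neff=4.6320  idx=[5, 6, 6, 6, 7, 7, 7, 8, 8, 8, 8, 9, 9, 10]
step 2: w=[0.0216, 0.0844, 0.0844, 0.0844, 0.0887, 0.0887, 0.0887, 0.0991, 0.0991, 0.0991, 0.0991, 0.0221, 0.0221, 0.0183]  mean=-0.3104  Neff=11.6177  idx=[1, 2, 3, 4, 4, 5, 6, 7, 7, 8, 9, 10, 10, 13]

resampled_idx = [1, 2, 3, 4, 4, 5, 6, 7, 7, 8, 9, 10, 10, 13]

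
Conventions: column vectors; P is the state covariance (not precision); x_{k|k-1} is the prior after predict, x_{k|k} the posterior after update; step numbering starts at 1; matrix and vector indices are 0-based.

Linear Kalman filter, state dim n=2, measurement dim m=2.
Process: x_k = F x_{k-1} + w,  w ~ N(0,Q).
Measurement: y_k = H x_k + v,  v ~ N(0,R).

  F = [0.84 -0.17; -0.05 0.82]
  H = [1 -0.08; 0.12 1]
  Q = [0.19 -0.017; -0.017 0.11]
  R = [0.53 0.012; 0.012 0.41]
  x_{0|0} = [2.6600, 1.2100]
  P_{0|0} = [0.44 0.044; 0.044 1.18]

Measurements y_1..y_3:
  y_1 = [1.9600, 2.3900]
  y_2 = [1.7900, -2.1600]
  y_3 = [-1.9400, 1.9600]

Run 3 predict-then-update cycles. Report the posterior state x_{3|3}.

step 1: x^-=[2.0287, 0.8592]  P^-=[0.5220 -0.1693; -0.1693 0.9009]  S=[1.0849 -0.1651; -0.1651 1.2778]  K=[0.4906 -0.0201; -0.1200 0.6737]  nu=[0.0000, 1.2874]  x^+=[2.0029, 1.7264]  P^+=[0.2571 -0.0332; -0.0332 0.2787]
step 2: x^-=[1.3889, 1.3155]  P^-=[0.3890 -0.0898; -0.0898 0.3008]  S=[0.9353 -0.0543; -0.0543 0.6948]  K=[0.4219 -0.0291; -0.0979 0.4097]  nu=[0.5063, -3.6422]  x^+=[1.7085, -0.2264]  P^+=[0.2206 -0.0333; -0.0333 0.1708]
step 3: x^-=[1.4736, -0.2710]  P^-=[0.3601 -0.0733; -0.0733 0.2281]  S=[0.9033 -0.0357; -0.0357 0.6257]  K=[0.4042 -0.0251; -0.0877 0.3455]  nu=[-3.4353, 2.0542]  x^+=[0.0337, 0.7402]  P^+=[0.2114 -0.0308; -0.0308 0.1443]

x_post = [0.0337, 0.7402]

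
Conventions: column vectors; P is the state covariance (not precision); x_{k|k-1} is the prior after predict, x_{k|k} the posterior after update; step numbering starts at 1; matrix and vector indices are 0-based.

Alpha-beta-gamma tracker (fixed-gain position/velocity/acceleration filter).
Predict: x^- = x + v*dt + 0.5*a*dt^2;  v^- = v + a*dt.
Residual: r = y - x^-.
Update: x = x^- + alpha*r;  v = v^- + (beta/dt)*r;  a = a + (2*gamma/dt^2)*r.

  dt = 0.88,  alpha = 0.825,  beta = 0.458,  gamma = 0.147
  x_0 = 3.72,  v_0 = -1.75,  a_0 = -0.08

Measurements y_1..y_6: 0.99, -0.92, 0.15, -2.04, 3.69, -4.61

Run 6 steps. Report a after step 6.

a_post = -1.2127

step 1: x_pred=2.1490  r=-1.1590  x^+=1.1928  v^+=-2.4236  a^+=-0.5200
step 2: x_pred=-1.1413  r=0.2213  x^+=-0.9587  v^+=-2.7661  a^+=-0.4360
step 3: x_pred=-3.5617  r=3.7117  x^+=-0.4995  v^+=-1.2180  a^+=0.9731
step 4: x_pred=-1.1946  r=-0.8454  x^+=-1.8920  v^+=-0.8016  a^+=0.6522
step 5: x_pred=-2.3450  r=6.0350  x^+=2.6339  v^+=2.9132  a^+=2.9433
step 6: x_pred=6.3372  r=-10.9472  x^+=-2.6942  v^+=-0.1942  a^+=-1.2127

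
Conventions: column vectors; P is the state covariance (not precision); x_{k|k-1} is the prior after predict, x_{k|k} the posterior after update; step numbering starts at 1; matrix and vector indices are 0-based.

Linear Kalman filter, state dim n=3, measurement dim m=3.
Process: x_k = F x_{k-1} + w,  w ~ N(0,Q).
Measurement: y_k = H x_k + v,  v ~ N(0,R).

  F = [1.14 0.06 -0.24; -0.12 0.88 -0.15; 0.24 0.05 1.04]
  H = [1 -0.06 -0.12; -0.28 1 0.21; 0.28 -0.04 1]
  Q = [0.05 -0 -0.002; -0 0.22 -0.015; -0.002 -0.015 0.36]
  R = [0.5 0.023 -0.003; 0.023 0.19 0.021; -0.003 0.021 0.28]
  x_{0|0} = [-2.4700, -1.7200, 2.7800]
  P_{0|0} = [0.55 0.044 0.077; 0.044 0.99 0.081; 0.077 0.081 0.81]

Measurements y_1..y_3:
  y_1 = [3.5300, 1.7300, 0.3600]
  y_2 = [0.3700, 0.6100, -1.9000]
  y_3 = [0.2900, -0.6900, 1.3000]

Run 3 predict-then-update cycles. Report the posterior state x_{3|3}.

step 1: x^-=[-3.5862, -1.6342, 2.2124]  P^-=[0.7766 0.0212 0.0434; 0.0212 0.9849 -0.0435; 0.0434 -0.0435 1.3182]  S=[1.2855 -0.2488 0.1017; -0.2488 1.2587 0.1510; 0.1017 0.1510 1.6879]  K=[0.5798 -0.0488 0.1234; 0.1422 0.8139 -0.1270; -0.1398 0.0530 0.7929]  nu=[7.2836, 1.8955, -0.9136]  x^+=[0.4317, 1.0601, 0.5704]  P^+=[0.2888 0.0970 -0.0452; 0.0970 0.1905 -0.0384; -0.0452 -0.0384 0.2346]
step 2: x^-=[0.4189, 0.7955, 0.7499]  P^-=[0.4787 0.0905 -0.0270; 0.0905 0.3650 -0.0593; -0.0270 -0.0593 0.6067]  S=[0.9835 -0.0549 0.0312; -0.0549 0.5469 0.0698; 0.0312 0.0698 0.9124]  K=[0.4782 -0.0549 0.1012; 0.1151 0.6232 -0.1048; -0.1164 0.0425 0.6600]  nu=[0.0888, -0.2257, -2.7353]  x^+=[0.1968, 0.9517, -1.0753]  P^+=[0.2376 0.0772 -0.0377; 0.0772 0.1473 -0.0323; -0.0377 -0.0323 0.1953]
step 3: x^-=[0.5396, 0.9752, -1.0235]  P^-=[0.4027 0.0716 -0.0239; 0.0716 0.3327 -0.0533; -0.0239 -0.0533 0.5650]  S=[0.9084 -0.0499 0.0185; -0.0499 0.5195 0.0681; 0.0185 0.0681 0.8663]  K=[0.4366 -0.0593 0.0946; 0.0991 0.6033 -0.1032; -0.1082 0.0437 0.6457]  nu=[-0.3139, -1.2992, 2.2114]  x^+=[0.6888, -0.0681, 0.3817]  P^+=[0.2167 0.0686 -0.0340; 0.0686 0.1403 -0.0301; -0.0340 -0.0301 0.1904]

x_post = [0.6888, -0.0681, 0.3817]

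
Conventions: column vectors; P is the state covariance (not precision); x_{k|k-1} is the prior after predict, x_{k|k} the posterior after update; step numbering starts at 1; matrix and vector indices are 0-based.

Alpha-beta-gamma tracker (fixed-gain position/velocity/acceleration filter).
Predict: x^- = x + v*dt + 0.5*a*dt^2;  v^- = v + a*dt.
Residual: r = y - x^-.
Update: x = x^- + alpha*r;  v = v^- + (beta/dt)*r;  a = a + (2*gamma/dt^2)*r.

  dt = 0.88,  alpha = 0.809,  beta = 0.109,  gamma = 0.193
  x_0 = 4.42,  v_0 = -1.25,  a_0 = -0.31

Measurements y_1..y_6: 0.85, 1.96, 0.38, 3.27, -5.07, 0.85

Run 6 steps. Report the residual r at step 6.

step 1: x_pred=3.2000  r=-2.3500  x^+=1.2988  v^+=-1.8139  a^+=-1.4813
step 2: x_pred=-0.8709  r=2.8309  x^+=1.4193  v^+=-2.7668  a^+=-0.0703
step 3: x_pred=-1.0427  r=1.4227  x^+=0.1083  v^+=-2.6524  a^+=0.6389
step 4: x_pred=-1.9785  r=5.2485  x^+=2.2675  v^+=-1.4401  a^+=3.2550
step 5: x_pred=2.2606  r=-7.3306  x^+=-3.6699  v^+=0.5163  a^+=-0.3989
step 6: x_pred=-3.3700  r=4.2200  x^+=0.0440  v^+=0.6879  a^+=1.7045

resid = 4.2200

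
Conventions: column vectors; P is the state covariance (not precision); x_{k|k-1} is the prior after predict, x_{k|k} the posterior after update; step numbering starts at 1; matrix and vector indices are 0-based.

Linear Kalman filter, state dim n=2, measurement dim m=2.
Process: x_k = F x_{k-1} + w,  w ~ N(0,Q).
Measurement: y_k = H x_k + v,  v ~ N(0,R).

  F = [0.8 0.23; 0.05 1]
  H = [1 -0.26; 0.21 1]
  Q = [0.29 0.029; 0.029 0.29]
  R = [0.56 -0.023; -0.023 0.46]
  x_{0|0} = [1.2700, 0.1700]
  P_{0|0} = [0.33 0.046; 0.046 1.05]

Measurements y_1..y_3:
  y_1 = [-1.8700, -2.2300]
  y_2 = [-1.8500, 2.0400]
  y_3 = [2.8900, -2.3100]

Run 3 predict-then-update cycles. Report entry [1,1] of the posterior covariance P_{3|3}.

P_post[1,1] = 0.2412

step 1: x^-=[1.0551, 0.2335]  P^-=[0.5737 0.3210; 0.3210 1.3454]  S=[1.0577 0.0512; 0.0512 1.9656]  K=[0.4532 0.2128; -0.0621 0.7204]  nu=[-2.8644, -2.6851]  x^+=[-0.8144, -1.5231]  P^+=[0.2576 0.0334; 0.0334 0.3258]
step 2: x^-=[-1.0018, -1.5638]  P^-=[0.4844 0.1413; 0.1413 0.6198]  S=[1.0128 0.0512; 0.0512 1.1605]  K=[0.4324 0.1904; -0.0480 0.5618]  nu=[-1.2548, 3.8142]  x^+=[-0.8183, 0.6390]  P^+=[0.2446 0.0263; 0.0263 0.2540]
step 3: x^-=[-0.5076, 0.5981]  P^-=[0.4696 0.1185; 0.1185 0.5472]  S=[1.0050 0.0454; 0.0454 1.0777]  K=[0.4283 0.1834; -0.0477 0.5329]  nu=[3.5531, -2.8015]  x^+=[0.5004, -1.0643]  P^+=[0.2418 0.0237; 0.0237 0.2412]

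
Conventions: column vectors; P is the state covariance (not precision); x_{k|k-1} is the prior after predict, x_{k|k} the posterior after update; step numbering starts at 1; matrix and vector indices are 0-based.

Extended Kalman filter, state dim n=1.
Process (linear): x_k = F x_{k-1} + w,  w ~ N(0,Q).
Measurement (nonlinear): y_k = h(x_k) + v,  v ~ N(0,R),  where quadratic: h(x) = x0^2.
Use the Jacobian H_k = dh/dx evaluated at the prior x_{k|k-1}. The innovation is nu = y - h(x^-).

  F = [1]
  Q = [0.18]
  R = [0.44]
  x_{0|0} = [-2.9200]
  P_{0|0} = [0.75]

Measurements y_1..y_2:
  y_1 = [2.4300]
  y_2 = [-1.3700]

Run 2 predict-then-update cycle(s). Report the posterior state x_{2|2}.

step 1: x^-=[-2.9200]  P^-=[0.9300]  H_jac=[-5.8400]  S=[32.1582]  K=[-0.1689]  nu=[-6.0964]  x^+=[-1.8904]  P^+=[0.0127]
step 2: x^-=[-1.8904]  P^-=[0.1927]  H_jac=[-3.7808]  S=[3.1948]  K=[-0.2281]  nu=[-4.9435]  x^+=[-0.7629]  P^+=[0.0265]

x_post = [-0.7629]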